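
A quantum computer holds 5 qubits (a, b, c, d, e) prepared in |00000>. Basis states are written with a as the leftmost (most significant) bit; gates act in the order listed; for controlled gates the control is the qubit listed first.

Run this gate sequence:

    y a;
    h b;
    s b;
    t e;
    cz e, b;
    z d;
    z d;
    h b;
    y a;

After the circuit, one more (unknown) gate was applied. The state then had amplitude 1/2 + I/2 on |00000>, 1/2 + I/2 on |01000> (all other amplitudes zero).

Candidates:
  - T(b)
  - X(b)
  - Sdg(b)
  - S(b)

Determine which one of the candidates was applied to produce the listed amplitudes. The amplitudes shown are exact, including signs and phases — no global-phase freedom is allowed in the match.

It was S(b) that produced the state shown.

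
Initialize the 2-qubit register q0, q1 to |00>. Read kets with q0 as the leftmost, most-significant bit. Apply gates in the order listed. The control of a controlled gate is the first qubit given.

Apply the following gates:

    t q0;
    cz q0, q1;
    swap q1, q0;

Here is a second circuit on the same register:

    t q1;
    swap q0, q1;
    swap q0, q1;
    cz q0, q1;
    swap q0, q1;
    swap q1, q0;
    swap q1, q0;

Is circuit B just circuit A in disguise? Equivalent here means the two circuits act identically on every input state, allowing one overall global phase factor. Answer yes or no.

No: there is an input state on which the two circuits produce genuinely different outputs (not merely differing by a phase).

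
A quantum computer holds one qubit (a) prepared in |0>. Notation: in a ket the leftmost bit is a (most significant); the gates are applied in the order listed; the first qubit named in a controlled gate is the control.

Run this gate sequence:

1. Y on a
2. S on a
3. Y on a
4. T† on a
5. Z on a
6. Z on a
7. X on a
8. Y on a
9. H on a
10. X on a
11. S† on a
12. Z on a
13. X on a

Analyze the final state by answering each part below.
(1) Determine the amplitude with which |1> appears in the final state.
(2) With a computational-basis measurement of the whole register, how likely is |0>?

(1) The amplitude on |1> is sqrt(2)/2.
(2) A full measurement returns |0> with probability 1/2.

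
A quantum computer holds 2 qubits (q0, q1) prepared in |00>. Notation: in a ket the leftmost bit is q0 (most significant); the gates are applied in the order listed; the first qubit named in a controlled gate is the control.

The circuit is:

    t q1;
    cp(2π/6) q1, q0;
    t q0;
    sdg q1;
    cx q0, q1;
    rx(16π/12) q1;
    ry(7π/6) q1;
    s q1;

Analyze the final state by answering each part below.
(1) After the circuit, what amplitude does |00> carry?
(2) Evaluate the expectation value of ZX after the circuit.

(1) The final state's coefficient on |00> equals (1 - I)*(sqrt(2)*(-2 + I) + sqrt(6)*I)/8.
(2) In the final state, ZX has expectation -sqrt(3)/2.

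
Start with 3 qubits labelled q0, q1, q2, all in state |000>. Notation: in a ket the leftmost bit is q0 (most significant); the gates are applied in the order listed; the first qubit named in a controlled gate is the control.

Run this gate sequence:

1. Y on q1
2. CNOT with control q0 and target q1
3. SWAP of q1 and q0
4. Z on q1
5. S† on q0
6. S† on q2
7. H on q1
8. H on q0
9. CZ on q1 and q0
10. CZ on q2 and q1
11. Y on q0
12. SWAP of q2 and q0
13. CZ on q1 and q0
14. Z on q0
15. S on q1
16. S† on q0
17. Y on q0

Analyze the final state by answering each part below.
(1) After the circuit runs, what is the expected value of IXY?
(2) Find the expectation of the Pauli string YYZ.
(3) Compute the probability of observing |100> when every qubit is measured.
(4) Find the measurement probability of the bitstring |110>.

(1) In the final state, IXY has expectation 1.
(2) In the final state, YYZ has expectation 0.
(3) Outcome |100> occurs with probability 1/4.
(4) A full measurement returns |110> with probability 1/4.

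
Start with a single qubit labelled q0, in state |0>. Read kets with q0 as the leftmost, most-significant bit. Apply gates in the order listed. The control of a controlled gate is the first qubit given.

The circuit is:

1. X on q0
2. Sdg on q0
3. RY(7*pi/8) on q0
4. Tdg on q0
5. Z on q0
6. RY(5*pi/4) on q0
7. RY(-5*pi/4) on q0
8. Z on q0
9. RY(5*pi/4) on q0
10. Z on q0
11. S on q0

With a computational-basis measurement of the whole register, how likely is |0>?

Outcome |0> occurs with probability -sqrt(2)*sin(7*pi/16)**2/4 + sqrt(2)*cos(7*pi/16)**2/4 + cos(7*pi/16)**2/2 + sin(7*pi/16)**2/2 - sqrt(1/2 - sqrt(2)/4)*sqrt(sqrt(2)/4 + 1/2)*exp(I*pi/4)*sin(7*pi/16)*cos(7*pi/16) - sqrt(1/2 - sqrt(2)/4)*sqrt(sqrt(2)/4 + 1/2)*exp(-I*pi/4)*sin(7*pi/16)*cos(7*pi/16). Key observation: steps 5-8 multiply out to the identity, so the circuit reduces to the remaining gates.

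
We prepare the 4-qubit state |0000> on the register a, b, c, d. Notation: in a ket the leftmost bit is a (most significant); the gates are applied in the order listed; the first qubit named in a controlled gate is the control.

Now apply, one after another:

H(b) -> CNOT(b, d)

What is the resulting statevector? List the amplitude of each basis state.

The resulting statevector has amplitude sqrt(2)/2 on |0000>, sqrt(2)/2 on |0101>, and 0 on every other basis state.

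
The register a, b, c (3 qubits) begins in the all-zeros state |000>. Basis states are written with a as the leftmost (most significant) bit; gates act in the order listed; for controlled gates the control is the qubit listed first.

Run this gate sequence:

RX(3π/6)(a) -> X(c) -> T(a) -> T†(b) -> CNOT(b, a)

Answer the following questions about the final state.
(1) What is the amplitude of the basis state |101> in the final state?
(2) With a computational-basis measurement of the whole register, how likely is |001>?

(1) The amplitude on |101> is -sqrt(2)*exp(3*I*pi/4)/2.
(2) A full measurement returns |001> with probability 1/2.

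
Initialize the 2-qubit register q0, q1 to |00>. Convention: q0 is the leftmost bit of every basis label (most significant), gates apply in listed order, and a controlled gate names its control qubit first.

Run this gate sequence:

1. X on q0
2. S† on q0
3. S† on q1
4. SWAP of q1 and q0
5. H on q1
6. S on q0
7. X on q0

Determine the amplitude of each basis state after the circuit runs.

The final amplitudes are 0 on |00>, 0 on |01>, -sqrt(2)*I/2 on |10>, sqrt(2)*I/2 on |11>.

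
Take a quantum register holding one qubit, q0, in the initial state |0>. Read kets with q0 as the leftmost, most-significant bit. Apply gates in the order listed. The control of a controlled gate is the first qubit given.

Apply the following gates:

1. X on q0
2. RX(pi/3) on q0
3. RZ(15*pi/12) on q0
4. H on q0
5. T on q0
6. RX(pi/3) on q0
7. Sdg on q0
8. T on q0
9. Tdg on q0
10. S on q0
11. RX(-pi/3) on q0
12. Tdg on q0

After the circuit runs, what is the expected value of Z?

The observable Z averages to sqrt(6)/4.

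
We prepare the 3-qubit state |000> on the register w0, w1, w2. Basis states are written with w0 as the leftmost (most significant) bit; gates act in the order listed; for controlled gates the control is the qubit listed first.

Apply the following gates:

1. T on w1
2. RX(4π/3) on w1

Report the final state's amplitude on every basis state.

The final amplitudes are -1/2 on |000>, -sqrt(3)*I/2 on |010>, and 0 on every other basis state.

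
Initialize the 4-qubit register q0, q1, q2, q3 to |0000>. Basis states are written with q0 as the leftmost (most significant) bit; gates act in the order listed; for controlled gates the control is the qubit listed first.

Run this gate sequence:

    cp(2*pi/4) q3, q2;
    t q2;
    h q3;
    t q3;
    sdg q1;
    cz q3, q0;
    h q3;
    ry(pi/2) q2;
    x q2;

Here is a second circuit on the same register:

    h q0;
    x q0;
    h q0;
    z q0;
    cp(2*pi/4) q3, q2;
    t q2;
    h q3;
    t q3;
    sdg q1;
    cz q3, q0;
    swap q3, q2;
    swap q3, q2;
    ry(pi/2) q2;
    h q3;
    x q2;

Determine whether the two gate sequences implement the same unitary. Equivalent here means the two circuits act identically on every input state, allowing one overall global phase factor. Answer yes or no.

Yes — the two circuits implement the same unitary up to a global phase.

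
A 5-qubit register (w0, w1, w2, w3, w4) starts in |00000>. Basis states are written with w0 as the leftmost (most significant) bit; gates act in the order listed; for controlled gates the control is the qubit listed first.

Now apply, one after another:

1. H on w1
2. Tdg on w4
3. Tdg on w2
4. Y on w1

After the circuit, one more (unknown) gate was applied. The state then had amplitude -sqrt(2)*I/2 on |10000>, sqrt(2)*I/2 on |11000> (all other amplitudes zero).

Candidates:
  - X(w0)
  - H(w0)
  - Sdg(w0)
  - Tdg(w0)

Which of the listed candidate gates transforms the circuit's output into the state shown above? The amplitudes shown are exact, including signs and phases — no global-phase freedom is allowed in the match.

It was X(w0) that produced the state shown.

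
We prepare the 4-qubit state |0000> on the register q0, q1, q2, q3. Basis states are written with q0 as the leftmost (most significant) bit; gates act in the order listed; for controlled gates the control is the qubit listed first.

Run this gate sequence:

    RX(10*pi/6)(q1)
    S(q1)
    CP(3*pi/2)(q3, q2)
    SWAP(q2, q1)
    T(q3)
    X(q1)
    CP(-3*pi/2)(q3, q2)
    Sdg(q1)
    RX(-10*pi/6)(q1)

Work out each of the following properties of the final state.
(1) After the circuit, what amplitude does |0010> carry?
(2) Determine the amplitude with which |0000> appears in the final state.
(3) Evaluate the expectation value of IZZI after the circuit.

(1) |0010> carries amplitude 1/4 in the final state.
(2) |0000> carries amplitude -sqrt(3)/4 in the final state.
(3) In the final state, IZZI has expectation -1/4.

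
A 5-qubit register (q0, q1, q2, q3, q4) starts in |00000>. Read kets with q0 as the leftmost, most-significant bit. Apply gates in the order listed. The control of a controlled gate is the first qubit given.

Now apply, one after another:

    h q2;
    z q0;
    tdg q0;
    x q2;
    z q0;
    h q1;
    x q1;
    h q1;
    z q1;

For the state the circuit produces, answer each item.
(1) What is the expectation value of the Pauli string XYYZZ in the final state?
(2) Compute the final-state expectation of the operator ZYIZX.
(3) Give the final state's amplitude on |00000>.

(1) The expectation value of XYYZZ is 0.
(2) The observable ZYIZX averages to 0.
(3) |00000> carries amplitude sqrt(2)/2 in the final state.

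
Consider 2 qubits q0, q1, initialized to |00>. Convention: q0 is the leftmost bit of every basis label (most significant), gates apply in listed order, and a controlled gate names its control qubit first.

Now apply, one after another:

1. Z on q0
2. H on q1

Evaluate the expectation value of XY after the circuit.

In the final state, XY has expectation 0.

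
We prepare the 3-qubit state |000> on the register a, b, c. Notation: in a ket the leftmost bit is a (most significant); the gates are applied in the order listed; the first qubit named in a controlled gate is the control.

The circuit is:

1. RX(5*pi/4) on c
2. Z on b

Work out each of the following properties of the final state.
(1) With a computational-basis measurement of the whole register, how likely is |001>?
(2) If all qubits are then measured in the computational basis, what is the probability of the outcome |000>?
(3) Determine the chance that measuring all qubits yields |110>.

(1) A full measurement returns |001> with probability sqrt(2)/4 + 1/2.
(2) The probability of measuring |000> is 1/2 - sqrt(2)/4.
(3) A full measurement returns |110> with probability 0.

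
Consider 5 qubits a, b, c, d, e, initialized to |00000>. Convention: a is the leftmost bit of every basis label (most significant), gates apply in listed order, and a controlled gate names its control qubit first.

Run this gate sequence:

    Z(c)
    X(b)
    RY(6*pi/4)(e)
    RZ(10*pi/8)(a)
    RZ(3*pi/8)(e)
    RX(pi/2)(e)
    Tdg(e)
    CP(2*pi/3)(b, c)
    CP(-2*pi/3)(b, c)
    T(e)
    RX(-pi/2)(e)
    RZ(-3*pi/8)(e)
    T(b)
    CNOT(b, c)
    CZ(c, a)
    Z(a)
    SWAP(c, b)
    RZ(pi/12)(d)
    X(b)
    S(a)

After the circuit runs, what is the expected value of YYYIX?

In the final state, YYYIX has expectation 0. Key observation: steps 5-12 multiply out to the identity, so the circuit reduces to the remaining gates.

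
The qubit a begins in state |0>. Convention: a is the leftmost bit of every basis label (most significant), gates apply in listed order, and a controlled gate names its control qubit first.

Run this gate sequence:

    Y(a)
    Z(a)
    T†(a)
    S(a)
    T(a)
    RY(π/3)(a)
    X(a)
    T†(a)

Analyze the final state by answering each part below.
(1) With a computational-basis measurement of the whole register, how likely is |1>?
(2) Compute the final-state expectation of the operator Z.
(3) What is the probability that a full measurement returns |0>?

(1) A full measurement returns |1> with probability 1/4.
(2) The observable Z averages to 1/2.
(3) A full measurement returns |0> with probability 3/4.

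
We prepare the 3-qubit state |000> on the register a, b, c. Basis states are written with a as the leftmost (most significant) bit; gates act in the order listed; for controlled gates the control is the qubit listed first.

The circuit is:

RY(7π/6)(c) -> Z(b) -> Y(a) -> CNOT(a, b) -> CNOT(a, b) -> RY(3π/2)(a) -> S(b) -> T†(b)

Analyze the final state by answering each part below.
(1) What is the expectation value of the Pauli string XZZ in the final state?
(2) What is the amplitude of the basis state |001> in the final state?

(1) The expectation value of XZZ is -sqrt(3)/2. Key observation: the block from step 4 through step 5 cancels to the identity and can be dropped.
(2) The amplitude on |001> is I*(-sqrt(3) - 1)/4.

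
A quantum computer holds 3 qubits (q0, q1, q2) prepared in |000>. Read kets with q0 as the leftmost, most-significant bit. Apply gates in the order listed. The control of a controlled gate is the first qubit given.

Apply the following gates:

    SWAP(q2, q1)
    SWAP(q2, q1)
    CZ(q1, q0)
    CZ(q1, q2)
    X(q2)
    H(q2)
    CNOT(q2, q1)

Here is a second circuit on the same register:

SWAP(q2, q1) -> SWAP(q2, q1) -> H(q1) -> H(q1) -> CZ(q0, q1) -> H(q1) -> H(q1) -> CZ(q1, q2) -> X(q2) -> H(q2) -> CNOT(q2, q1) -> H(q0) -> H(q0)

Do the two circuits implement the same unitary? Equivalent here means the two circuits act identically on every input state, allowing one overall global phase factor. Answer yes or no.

Yes: on every input state the two circuits agree up to one overall phase factor.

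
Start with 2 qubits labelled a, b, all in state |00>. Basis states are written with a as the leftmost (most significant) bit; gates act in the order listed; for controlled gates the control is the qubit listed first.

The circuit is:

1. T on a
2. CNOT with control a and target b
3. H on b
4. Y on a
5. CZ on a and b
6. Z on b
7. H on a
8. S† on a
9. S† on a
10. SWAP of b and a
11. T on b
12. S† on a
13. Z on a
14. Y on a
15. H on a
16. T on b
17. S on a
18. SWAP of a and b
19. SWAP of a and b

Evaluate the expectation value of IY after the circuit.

In the final state, IY has expectation 1.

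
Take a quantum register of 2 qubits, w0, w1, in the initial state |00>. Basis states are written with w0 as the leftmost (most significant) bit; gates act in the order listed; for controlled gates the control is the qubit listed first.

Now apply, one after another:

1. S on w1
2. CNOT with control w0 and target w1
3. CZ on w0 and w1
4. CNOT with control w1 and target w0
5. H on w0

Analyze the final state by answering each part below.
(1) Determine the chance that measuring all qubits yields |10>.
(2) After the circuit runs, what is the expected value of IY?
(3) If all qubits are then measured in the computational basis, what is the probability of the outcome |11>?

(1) Outcome |10> occurs with probability 1/2.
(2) In the final state, IY has expectation 0.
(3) Outcome |11> occurs with probability 0.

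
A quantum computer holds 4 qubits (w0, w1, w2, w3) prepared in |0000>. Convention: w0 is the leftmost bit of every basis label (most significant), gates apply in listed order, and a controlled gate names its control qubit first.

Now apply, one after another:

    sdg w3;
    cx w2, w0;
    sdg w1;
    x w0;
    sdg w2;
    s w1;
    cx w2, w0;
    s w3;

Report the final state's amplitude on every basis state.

After the circuit, the state carries amplitude 1 on |1000>, and 0 on every other basis state.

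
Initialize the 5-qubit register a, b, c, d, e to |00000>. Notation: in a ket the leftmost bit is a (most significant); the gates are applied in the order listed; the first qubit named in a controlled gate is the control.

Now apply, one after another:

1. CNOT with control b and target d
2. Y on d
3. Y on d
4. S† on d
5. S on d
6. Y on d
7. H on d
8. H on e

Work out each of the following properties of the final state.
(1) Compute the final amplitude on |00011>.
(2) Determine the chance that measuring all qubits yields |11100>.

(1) |00011> carries amplitude -I/2 in the final state.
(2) The probability of measuring |11100> is 0.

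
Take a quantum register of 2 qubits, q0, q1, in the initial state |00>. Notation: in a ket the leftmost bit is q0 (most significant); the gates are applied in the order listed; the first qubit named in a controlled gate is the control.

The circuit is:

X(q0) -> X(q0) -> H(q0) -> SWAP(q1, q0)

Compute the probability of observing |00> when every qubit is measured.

A full measurement returns |00> with probability 1/2. Key observation: gates 1-2 undo each other exactly, leaving only the rest of the circuit to track.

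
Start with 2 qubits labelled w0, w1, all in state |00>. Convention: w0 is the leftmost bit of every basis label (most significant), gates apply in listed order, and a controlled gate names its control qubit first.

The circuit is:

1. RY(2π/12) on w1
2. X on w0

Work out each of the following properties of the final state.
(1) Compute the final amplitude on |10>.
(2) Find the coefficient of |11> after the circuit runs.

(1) The amplitude on |10> is sqrt(2)/4 + sqrt(6)/4.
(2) The amplitude on |11> is -sqrt(2)/4 + sqrt(6)/4.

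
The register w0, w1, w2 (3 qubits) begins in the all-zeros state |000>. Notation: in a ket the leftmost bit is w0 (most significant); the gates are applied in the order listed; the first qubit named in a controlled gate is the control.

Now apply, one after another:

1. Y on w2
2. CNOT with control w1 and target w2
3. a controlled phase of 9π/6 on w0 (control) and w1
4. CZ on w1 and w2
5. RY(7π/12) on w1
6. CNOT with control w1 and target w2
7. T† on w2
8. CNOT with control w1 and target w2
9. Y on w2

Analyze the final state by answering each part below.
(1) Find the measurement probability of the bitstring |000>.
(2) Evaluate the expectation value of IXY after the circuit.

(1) The probability of measuring |000> is -sqrt(6)/8 + sqrt(2)/8 + 1/2.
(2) In the final state, IXY has expectation 0.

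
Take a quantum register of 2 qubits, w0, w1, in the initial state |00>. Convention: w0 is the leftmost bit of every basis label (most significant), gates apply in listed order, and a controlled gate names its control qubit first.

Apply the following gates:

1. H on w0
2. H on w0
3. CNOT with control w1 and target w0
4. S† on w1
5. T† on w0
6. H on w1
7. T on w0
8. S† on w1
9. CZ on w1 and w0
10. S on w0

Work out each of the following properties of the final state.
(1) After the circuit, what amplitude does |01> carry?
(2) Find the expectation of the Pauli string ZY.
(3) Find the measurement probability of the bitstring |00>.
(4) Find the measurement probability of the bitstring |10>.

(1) The amplitude on |01> is -sqrt(2)*I/2. Key observation: gates 1-2 undo each other exactly, leaving only the rest of the circuit to track.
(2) In the final state, ZY has expectation -1.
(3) Outcome |00> occurs with probability 1/2.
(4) Outcome |10> occurs with probability 0.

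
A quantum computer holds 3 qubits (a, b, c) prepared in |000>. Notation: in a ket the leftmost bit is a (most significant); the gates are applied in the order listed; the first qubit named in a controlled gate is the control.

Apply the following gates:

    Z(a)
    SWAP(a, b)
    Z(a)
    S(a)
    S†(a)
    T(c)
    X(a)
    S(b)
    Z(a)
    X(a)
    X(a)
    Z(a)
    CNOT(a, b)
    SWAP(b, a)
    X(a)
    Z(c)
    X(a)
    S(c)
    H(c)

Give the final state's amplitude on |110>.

The final state's coefficient on |110> equals sqrt(2)/2. Key observation: gates 9-12 undo each other exactly, leaving only the rest of the circuit to track.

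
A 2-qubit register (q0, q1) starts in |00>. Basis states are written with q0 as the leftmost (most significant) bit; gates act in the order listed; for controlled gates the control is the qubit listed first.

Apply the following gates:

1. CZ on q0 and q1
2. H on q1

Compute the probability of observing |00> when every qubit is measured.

Outcome |00> occurs with probability 1/2.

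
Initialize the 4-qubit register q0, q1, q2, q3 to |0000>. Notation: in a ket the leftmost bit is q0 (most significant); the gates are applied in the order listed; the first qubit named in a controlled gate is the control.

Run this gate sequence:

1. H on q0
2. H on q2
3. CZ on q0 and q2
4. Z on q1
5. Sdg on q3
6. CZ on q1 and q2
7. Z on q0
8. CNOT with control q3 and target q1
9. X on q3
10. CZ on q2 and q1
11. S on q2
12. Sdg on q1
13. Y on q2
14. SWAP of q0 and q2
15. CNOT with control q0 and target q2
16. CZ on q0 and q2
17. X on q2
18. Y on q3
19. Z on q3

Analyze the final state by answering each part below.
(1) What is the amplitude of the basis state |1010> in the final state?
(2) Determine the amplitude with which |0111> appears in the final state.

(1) The amplitude on |1010> is -1/2.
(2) The amplitude on |0111> is 0.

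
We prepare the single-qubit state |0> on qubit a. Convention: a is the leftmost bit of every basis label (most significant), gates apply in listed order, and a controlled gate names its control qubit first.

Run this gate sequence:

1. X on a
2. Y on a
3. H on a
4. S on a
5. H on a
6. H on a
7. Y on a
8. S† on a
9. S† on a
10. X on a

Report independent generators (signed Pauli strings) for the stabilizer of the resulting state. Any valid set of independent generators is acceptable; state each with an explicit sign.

The stabilizer group can be generated by +Y, among other valid generating sets.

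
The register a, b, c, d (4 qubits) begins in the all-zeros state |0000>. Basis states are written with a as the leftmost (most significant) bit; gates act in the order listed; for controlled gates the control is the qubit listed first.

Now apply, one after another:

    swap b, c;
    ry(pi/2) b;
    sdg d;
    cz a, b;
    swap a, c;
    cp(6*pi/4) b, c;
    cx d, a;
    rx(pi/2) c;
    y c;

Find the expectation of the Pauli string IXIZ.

The expectation value of IXIZ is 1.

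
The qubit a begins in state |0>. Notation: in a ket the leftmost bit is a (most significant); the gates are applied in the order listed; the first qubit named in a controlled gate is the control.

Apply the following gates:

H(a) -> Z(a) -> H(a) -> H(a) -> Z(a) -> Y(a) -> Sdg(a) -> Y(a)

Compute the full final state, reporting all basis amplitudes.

The final amplitudes are -sqrt(2)*I/2 on |0>, sqrt(2)/2 on |1>. Key observation: gates 2-5 undo each other exactly, leaving only the rest of the circuit to track.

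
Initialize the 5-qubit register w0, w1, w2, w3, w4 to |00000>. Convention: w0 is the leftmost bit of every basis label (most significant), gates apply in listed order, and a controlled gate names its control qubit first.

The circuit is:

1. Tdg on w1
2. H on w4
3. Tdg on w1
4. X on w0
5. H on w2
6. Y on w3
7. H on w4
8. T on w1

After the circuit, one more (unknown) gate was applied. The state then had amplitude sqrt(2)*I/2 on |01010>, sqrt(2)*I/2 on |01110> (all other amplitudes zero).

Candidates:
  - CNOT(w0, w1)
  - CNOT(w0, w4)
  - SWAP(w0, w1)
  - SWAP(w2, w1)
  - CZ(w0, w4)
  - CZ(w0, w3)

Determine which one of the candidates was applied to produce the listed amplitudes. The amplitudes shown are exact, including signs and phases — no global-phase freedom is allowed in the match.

The applied gate was SWAP(w0, w1).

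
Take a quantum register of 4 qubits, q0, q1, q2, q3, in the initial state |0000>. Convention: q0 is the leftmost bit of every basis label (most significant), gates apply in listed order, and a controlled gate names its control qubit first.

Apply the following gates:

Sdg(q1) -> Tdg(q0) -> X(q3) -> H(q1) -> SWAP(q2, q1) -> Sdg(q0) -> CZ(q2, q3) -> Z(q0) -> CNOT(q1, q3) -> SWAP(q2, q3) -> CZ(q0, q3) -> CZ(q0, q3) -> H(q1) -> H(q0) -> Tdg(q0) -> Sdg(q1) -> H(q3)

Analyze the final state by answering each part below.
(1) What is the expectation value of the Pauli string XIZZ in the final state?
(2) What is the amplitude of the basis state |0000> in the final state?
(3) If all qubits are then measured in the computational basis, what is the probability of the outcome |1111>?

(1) The expectation value of XIZZ is sqrt(2)/2. Key observation: gates 11-12 undo each other exactly, leaving only the rest of the circuit to track.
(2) The amplitude on |0000> is 0.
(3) Outcome |1111> occurs with probability 1/4.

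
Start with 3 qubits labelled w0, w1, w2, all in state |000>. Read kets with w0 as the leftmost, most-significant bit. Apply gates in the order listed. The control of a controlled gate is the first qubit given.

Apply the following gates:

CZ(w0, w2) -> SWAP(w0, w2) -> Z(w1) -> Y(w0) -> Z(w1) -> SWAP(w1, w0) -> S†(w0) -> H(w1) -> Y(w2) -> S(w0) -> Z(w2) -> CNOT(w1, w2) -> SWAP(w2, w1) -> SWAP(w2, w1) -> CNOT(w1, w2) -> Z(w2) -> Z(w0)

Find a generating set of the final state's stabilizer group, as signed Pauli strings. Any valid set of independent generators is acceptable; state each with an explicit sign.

The final state is stabilized by the group generated by -IXI, +ZII, -IIZ; other independent generating sets are equally valid. Key observation: the block from step 11 through step 16 cancels to the identity and can be dropped.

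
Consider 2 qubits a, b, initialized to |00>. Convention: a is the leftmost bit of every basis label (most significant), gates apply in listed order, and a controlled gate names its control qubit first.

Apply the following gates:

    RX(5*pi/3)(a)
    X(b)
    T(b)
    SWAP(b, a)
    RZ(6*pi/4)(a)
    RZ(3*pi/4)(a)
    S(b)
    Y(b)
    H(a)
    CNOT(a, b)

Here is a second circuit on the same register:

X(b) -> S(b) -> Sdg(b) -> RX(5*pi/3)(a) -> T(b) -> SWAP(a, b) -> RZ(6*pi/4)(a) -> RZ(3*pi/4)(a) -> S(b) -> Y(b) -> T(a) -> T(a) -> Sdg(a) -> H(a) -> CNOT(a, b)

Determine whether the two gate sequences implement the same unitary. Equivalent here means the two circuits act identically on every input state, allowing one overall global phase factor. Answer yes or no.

Yes — the two circuits implement the same unitary up to a global phase.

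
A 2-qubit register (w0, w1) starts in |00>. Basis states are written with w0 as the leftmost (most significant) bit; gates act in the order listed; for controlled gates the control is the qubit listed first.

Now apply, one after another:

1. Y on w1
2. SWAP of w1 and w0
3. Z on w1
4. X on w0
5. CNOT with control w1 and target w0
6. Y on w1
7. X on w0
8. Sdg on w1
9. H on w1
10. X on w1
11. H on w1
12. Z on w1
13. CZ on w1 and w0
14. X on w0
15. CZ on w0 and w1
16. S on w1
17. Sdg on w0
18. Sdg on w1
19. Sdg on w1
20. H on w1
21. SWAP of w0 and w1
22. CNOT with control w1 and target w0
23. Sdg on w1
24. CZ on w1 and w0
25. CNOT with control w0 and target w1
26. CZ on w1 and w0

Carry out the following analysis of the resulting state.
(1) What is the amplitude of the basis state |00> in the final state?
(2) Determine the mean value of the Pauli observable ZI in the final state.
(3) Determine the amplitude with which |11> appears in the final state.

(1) |00> carries amplitude -sqrt(2)/2 in the final state. Key observation: the block from step 9 through step 12 cancels to the identity and can be dropped.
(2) The expectation value of ZI is 0.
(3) The amplitude on |11> is -sqrt(2)/2.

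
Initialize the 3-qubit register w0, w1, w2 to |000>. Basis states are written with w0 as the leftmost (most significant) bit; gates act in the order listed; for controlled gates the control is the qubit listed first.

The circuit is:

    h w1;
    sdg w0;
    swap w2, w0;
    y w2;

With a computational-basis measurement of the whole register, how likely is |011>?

The probability of measuring |011> is 1/2.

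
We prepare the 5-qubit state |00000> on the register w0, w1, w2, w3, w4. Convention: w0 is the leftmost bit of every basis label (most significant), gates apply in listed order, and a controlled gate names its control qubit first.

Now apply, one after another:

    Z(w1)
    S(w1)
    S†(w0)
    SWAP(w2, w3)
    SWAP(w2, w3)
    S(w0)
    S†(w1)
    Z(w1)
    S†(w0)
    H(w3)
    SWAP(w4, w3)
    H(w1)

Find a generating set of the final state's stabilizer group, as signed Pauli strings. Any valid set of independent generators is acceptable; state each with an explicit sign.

One valid set of independent stabilizer generators is +IXIII, +IIIIX, +ZIIII, +IIZII, +IIIZI (any independent generating set of the same group is equally correct). Key observation: gates 1-8 undo each other exactly, leaving only the rest of the circuit to track.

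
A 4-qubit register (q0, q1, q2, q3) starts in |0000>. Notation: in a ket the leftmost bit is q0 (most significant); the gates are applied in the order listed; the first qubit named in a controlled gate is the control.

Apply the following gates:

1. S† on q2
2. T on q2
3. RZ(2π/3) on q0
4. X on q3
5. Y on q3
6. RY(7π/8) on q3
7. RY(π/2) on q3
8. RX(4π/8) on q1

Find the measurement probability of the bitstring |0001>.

Outcome |0001> occurs with probability sqrt(2 - sqrt(2))/8 + 1/4.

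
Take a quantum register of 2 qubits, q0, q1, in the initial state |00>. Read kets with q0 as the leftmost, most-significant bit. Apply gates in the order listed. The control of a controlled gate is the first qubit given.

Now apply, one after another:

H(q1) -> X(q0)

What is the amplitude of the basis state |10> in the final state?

The amplitude on |10> is sqrt(2)/2.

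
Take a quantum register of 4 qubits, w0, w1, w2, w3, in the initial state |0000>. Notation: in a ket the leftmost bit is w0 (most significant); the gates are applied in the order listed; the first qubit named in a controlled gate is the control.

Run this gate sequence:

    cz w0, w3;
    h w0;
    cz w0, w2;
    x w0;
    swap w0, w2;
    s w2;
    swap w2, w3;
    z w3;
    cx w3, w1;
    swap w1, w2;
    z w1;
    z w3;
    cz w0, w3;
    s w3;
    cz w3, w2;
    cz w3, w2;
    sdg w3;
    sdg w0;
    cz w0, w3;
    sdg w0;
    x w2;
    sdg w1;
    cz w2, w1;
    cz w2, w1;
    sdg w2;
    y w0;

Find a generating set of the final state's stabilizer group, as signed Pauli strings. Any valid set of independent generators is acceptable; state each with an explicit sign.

The final state is stabilized by the group generated by -IIXX, -ZIII, +IZII, -IIZZ; other independent generating sets are equally valid.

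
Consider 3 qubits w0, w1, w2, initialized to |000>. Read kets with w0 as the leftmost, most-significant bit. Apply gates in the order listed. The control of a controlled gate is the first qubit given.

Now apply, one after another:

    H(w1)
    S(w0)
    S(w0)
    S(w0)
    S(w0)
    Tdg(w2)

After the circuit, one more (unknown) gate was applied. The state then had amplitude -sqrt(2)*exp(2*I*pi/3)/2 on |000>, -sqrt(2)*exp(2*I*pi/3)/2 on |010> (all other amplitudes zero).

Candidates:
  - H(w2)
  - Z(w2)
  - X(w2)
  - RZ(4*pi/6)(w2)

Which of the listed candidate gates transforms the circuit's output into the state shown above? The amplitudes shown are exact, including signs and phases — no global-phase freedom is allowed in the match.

The applied gate was RZ(4*pi/6)(w2). Key observation: the block from step 2 through step 5 cancels to the identity and can be dropped.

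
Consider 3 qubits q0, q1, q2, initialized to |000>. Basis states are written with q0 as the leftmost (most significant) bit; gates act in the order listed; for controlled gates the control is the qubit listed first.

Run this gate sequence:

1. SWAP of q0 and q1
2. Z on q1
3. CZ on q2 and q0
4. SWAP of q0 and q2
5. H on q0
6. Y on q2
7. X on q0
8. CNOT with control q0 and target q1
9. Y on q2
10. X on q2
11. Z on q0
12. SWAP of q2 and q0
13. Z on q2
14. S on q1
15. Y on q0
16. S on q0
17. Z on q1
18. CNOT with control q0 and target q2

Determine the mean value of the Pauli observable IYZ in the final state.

In the final state, IYZ has expectation 0.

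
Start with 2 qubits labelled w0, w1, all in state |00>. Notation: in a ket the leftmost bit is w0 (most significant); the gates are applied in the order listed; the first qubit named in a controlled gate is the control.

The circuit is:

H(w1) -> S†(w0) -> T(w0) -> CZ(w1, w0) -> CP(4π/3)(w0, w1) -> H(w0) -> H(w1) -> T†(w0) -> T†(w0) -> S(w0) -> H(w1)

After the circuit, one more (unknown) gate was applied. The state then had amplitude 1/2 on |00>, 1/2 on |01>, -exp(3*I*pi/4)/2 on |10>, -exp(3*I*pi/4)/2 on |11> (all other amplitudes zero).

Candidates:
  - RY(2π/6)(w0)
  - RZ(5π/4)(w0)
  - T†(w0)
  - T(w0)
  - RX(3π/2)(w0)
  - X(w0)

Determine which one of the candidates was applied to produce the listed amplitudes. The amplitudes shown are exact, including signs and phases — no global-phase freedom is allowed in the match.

The unique candidate consistent with the amplitudes is T†(w0).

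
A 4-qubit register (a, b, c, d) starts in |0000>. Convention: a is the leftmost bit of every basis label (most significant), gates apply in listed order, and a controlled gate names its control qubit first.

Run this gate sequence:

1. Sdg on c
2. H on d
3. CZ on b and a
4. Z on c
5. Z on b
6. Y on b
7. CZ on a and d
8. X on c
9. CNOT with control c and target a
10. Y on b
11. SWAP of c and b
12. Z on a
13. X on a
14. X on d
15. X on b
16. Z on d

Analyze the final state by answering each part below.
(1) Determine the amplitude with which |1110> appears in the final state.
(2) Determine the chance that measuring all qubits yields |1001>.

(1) The final state's coefficient on |1110> equals 0.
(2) A full measurement returns |1001> with probability 0.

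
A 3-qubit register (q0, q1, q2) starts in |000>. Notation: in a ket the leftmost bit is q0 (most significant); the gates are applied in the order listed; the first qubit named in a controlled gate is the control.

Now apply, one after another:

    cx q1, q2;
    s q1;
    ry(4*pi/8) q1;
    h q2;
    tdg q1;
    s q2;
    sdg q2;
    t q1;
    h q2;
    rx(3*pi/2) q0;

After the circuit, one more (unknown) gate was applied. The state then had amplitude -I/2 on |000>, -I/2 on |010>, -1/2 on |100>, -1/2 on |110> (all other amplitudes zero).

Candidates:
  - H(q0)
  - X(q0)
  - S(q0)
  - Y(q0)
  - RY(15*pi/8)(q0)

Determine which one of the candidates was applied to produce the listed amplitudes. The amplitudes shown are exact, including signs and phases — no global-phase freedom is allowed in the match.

It was X(q0) that produced the state shown. Key observation: the block from step 4 through step 9 cancels to the identity and can be dropped.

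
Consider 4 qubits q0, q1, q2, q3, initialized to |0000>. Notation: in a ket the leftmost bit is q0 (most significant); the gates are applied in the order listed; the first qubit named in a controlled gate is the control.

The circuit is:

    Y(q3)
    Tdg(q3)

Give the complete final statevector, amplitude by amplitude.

After the circuit, the state carries amplitude exp(I*pi/4) on |0001>, and 0 on every other basis state.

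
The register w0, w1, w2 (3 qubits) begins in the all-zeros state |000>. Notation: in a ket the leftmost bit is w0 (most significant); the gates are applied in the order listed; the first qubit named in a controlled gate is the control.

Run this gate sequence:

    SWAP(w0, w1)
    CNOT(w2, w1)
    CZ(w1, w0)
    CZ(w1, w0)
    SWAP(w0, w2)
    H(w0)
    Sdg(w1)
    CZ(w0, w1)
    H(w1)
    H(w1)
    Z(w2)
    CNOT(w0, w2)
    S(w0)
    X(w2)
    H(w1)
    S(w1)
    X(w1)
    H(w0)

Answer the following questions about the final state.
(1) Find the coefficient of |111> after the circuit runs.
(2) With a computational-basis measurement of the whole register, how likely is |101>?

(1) |111> carries amplitude sqrt(2)/4 in the final state. Key observation: the block from step 3 through step 4 cancels to the identity and can be dropped.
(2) A full measurement returns |101> with probability 1/8.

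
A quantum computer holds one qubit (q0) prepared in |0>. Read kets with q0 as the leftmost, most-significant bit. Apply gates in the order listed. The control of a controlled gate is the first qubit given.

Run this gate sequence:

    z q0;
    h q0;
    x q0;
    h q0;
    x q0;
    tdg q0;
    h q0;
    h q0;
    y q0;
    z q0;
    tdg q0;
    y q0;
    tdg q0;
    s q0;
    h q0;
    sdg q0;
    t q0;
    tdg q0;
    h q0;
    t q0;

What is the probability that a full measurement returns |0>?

Outcome |0> occurs with probability 1/2.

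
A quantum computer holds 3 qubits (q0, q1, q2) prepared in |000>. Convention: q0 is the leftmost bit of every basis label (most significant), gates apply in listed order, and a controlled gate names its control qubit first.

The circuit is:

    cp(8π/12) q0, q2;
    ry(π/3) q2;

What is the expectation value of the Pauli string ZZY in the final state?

The expectation value of ZZY is 0.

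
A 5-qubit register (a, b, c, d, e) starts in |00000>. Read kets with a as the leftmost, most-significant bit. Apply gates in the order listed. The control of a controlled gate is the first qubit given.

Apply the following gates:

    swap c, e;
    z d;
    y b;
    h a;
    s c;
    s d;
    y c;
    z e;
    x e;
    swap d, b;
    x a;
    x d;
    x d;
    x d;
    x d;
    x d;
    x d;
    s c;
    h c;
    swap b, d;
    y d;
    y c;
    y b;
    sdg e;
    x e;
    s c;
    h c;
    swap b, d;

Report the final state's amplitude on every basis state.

After the circuit, the state carries amplitude sqrt(2)*(1 - I)/4 on |01000>, sqrt(2)*(-1 - I)/4 on |01100>, sqrt(2)*(1 - I)/4 on |11000>, sqrt(2)*(-1 - I)/4 on |11100>, and 0 on every other basis state. Key observation: steps 12-17 multiply out to the identity, so the circuit reduces to the remaining gates.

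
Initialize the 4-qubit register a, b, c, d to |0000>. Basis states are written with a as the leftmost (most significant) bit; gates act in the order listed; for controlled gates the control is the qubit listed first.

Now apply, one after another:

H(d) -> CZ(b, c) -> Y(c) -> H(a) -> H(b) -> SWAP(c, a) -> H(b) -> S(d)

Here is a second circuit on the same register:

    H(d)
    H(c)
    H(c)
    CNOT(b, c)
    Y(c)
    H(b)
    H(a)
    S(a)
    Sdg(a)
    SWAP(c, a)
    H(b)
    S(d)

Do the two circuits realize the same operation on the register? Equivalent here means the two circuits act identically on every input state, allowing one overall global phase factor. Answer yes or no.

No — the two circuits implement different unitaries, even allowing a global phase.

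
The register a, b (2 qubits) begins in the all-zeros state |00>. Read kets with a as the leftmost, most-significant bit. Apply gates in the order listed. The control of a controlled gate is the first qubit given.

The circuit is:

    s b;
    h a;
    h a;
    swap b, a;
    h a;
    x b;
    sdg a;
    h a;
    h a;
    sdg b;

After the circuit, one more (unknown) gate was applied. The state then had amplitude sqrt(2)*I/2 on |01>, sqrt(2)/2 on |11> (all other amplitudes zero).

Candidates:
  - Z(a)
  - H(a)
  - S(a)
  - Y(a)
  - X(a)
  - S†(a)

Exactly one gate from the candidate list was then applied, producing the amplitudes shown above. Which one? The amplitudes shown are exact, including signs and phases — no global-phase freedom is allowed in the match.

It was Y(a) that produced the state shown.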